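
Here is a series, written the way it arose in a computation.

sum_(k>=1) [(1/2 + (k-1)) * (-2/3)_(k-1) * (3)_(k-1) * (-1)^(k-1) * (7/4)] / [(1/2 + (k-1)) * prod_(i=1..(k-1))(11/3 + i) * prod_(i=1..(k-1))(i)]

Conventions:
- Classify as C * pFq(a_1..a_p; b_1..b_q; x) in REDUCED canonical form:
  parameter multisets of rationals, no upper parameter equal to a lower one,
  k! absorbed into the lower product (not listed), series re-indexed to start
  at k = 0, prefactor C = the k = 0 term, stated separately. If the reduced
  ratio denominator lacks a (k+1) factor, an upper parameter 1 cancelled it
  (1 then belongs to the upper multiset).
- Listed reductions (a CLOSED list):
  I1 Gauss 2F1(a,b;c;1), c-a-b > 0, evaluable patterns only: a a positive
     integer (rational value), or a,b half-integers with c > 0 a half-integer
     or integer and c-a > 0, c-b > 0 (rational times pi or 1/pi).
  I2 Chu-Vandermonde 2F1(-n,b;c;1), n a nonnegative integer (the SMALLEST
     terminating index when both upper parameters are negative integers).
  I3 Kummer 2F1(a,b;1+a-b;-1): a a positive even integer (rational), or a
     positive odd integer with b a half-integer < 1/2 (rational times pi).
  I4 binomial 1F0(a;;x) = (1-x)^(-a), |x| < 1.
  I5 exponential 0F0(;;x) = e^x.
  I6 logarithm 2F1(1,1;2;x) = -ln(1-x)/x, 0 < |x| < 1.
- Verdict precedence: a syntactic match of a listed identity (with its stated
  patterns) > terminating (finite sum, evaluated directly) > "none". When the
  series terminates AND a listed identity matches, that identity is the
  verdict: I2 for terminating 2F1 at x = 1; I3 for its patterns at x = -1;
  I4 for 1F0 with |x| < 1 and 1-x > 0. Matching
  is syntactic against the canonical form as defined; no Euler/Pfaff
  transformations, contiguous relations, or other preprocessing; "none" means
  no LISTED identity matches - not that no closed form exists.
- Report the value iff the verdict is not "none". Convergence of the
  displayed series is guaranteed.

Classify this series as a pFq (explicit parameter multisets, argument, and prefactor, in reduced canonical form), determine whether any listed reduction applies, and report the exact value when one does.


Key step: from the first term 7/4: k + 1/2 divides numerator and denominator alike; C = 7/4 after cancelling.
Ratio: r(k) = (-1) * (k-2/3) (k+3) / [(k+14/3) (k+1)] ; factor over Q: parameters, x = (-1), and C = 7/4.

Classification (C = 7/4): 2F1 with upper {-2/3, 3}, lower {14/3}, argument x = -1. Verdict: none. No listed pattern accepts 2F1(-2/3, 3; 14/3; -1).


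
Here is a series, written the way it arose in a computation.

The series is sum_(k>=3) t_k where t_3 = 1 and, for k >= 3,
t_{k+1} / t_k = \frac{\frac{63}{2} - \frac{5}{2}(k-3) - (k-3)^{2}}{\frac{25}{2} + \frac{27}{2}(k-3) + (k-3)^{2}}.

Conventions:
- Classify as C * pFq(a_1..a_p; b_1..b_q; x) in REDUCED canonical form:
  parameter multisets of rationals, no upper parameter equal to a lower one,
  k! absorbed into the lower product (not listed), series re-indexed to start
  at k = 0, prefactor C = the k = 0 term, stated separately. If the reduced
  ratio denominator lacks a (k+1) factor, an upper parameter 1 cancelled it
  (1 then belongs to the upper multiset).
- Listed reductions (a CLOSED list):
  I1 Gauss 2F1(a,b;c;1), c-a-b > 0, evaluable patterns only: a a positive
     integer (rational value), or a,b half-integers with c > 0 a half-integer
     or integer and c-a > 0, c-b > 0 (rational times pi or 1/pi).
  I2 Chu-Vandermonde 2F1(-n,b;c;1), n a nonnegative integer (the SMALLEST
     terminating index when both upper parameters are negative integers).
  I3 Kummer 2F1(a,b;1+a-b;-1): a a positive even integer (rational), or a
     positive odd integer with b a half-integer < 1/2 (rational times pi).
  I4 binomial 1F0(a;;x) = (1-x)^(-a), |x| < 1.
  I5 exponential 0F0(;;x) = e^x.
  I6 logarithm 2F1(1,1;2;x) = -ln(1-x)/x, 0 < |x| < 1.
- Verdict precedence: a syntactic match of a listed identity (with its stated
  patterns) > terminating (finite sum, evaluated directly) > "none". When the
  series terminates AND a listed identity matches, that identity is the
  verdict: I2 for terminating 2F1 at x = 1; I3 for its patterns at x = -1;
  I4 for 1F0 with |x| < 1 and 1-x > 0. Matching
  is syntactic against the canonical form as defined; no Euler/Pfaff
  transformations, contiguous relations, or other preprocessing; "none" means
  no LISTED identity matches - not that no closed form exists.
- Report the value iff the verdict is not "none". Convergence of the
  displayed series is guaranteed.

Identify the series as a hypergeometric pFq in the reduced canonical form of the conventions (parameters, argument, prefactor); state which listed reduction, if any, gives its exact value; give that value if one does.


With C = 1: the canonical form is 2F1(-\frac{9}{2}, 7; \frac{25}{2}; -1). Verdict: this is Kummer (I3) (x = -1; c = \frac{25}{2} equals 1+a-b for upper {-\frac{9}{2}, 7}: listed pattern). Exact value: \frac{334639305}{134217728} \cdot \pi.

Key observation: t_0 = 1 here, and the expanded ratio factors over Q; prefactor 1, roots give parameters.
Ratio: r(k) = -1 * (k-\frac{9}{2}) (k+7) / [(k+\frac{25}{2}) (k+1)] - rational in k, leading ratio -1; with t_0 = 1, classification follows.


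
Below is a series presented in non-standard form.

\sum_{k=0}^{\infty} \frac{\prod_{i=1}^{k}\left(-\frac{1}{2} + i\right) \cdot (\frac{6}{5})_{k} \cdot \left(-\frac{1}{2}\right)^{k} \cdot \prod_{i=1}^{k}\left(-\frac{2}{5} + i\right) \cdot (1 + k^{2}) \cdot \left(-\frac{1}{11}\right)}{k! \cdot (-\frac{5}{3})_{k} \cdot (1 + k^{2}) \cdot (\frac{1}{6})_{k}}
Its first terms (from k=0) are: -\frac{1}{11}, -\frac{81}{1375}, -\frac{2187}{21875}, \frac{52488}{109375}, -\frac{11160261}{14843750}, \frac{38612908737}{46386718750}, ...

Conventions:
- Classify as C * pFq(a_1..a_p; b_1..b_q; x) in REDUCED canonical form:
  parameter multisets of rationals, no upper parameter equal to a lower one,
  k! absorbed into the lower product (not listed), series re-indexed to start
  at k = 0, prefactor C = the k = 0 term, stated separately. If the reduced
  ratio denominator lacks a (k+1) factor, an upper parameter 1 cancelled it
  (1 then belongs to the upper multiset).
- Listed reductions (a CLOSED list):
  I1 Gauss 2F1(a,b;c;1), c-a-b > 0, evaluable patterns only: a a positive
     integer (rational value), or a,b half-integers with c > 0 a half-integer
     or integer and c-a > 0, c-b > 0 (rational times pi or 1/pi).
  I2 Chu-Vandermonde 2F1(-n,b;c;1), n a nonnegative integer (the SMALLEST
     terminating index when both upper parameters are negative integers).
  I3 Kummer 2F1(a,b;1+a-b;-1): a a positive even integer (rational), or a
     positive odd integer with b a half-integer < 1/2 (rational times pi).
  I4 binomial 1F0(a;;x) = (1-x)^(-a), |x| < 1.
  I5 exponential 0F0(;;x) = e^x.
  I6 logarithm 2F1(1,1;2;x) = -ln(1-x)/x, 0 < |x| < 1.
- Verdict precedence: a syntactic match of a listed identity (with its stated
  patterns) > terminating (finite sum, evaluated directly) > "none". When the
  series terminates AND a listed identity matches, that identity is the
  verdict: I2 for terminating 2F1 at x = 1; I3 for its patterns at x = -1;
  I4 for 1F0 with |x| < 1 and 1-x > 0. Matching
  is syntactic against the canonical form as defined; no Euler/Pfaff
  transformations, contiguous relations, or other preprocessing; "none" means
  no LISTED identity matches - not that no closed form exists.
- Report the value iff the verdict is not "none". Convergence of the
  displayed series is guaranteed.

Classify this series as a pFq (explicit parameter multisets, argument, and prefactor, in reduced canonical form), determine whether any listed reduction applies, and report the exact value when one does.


x = -\frac{1}{2} here; the reduced form reads 3F2, upper {\frac{1}{2}, \frac{3}{5}, \frac{6}{5}}, lower {-\frac{5}{3}, \frac{1}{6}}, C = -\frac{1}{11}. Verdict: none here - no I1-I6 shape fits x = -\frac{1}{2} with lower {-\frac{5}{3}, \frac{1}{6}}.

Structural cue: from the first term -\frac{1}{11}: the factor k^2 + 1 cancels (top and bottom), leaving C = -1/11, x = -1/2.
Consecutive-term ratio: r(k) = -\frac{1}{2} * (k+\frac{1}{2}) (k+\frac{3}{5}) (k+\frac{6}{5}) / [(k-\frac{5}{3}) (k+\frac{1}{6}) (k+1)] - rational; roots negated = parameters, x = -\frac{1}{2}, C = -\frac{1}{11}.


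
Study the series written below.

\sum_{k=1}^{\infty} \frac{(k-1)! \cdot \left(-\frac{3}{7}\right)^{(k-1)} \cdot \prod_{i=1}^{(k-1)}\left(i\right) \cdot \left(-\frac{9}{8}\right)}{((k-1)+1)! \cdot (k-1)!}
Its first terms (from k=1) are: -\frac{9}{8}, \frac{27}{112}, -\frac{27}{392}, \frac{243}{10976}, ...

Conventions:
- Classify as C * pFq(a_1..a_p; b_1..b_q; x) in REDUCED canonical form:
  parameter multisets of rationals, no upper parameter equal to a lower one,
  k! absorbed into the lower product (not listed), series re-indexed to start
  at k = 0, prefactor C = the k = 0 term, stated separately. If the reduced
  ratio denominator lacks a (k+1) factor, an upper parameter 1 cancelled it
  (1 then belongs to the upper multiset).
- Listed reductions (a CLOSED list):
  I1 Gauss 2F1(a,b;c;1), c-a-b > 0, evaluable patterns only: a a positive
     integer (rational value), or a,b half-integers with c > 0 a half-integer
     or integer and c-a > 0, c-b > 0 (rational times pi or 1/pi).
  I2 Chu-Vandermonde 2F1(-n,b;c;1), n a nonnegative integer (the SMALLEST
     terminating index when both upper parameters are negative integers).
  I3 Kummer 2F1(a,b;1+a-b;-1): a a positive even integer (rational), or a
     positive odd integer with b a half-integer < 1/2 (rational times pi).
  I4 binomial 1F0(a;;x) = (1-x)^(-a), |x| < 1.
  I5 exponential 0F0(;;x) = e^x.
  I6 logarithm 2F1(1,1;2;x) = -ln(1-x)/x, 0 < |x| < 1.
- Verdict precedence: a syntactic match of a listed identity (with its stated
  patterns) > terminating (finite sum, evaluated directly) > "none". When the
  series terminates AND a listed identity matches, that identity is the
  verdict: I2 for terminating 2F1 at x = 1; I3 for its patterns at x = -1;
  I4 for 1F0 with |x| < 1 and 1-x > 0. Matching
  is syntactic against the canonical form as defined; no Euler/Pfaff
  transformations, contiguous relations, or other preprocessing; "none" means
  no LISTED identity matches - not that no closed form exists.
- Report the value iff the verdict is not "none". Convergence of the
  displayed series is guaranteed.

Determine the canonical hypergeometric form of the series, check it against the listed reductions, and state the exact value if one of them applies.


With C = -\frac{9}{8}: the canonical form is 2F1(1, 1; 2; -\frac{3}{7}). Verdict (x = -\frac{3}{7}): logarithm (I6) applies (the logarithm: parameters (1,1;2), x = -\frac{3}{7}). Value: \left(-\frac{21}{8}\right) \cdot \ln\left(\frac{10}{7}\right).

The tell: with t_0 = -\frac{9}{8}, the running product (C = -9/8) telescopes to a rising factorial.
Consecutive-term ratio: r(k) = -\frac{3}{7} * (k+1) (k+1) / [(k+2) (k+1)] - rational; roots negated = parameters, x = -\frac{3}{7}, C = -\frac{9}{8}.


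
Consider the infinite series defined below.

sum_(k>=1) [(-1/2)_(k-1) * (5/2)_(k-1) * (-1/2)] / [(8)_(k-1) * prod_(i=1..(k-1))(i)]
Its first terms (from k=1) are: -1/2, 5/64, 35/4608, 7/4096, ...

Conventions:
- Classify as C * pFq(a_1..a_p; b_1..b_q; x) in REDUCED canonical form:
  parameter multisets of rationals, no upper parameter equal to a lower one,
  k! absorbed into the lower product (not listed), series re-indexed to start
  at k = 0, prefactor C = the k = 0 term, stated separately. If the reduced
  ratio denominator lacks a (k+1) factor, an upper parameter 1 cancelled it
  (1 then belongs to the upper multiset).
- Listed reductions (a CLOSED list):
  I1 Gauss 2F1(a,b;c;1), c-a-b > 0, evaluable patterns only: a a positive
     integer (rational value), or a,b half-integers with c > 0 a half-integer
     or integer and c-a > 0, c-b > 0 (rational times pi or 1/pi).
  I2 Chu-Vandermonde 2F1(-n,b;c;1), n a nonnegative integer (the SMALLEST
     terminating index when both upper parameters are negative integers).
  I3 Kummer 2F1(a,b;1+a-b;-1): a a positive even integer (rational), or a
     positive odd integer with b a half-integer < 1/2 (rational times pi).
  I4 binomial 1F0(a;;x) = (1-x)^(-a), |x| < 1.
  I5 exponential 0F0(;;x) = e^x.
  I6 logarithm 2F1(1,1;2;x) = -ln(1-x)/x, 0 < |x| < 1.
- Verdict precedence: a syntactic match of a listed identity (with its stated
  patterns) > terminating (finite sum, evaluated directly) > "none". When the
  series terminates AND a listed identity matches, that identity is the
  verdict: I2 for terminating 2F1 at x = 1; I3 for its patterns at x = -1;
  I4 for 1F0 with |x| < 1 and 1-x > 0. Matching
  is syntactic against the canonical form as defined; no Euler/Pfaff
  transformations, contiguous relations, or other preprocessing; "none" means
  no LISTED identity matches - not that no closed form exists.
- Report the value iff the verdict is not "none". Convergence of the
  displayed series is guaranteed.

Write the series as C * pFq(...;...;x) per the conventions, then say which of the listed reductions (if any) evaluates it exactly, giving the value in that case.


Classification (C = -1/2): 2F1 with upper {-1/2, 5/2}, lower {8}, argument x = 1. Verdict: Gauss (I1, half-integer pattern) fires (x = 1; upper {-1/2, 5/2} half-integers, c = 8 in the evaluable pattern). Value: (-524288/405405) / pi.

Structural cue: with t_0 = -1/2, the product of the first k integers (C = -1/2, x = 1) is k!.
Step ratio: r(k) = 1 * (k-1/2) (k+5/2) / [(k+8) (k+1)] - rational in k, leading ratio 1; with t_0 = -1/2, classification follows.


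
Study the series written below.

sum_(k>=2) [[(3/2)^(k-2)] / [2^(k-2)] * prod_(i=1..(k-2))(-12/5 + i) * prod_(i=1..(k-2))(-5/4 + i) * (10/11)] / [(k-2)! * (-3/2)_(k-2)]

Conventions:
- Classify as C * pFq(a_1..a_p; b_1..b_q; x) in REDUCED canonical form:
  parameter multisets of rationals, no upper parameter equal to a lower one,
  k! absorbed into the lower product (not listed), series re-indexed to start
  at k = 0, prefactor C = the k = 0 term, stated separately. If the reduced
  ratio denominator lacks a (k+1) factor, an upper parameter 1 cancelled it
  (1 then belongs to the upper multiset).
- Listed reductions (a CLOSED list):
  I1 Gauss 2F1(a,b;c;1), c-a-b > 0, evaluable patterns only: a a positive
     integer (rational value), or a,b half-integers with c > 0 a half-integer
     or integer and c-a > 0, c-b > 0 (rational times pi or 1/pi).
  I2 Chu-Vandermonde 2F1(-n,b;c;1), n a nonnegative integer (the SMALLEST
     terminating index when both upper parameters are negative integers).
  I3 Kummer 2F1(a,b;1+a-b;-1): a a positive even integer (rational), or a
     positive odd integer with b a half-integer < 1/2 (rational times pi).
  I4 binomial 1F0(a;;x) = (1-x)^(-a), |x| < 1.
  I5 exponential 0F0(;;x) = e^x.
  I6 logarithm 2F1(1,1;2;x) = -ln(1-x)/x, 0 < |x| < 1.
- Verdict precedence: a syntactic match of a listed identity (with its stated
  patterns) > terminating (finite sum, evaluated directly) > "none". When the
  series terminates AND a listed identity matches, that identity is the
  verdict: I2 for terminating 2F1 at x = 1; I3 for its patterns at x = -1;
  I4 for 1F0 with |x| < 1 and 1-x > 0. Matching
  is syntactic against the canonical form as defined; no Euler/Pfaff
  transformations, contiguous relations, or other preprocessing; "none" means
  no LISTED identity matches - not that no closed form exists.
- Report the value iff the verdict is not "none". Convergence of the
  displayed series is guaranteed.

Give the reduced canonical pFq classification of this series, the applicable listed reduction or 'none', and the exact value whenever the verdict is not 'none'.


With C = 10/11: the canonical form is 2F1(-7/5, -1/4; -3/2; 3/4). Verdict: none. A 2F1 with upper {-7/5, -1/4} fits none of I1-I6 at x = 3/4; the sum runs forever.

Key observation: x = (3/4) and the running product (C = 10/11) telescopes to a rising factorial.
Consecutive-term ratio: r(k) = (3/4) * (k-7/5) (k-1/4) / [(k-3/2) (k+1)] - poly over poly, x = (3/4) from leading terms; C = 10/11 at k = 0.


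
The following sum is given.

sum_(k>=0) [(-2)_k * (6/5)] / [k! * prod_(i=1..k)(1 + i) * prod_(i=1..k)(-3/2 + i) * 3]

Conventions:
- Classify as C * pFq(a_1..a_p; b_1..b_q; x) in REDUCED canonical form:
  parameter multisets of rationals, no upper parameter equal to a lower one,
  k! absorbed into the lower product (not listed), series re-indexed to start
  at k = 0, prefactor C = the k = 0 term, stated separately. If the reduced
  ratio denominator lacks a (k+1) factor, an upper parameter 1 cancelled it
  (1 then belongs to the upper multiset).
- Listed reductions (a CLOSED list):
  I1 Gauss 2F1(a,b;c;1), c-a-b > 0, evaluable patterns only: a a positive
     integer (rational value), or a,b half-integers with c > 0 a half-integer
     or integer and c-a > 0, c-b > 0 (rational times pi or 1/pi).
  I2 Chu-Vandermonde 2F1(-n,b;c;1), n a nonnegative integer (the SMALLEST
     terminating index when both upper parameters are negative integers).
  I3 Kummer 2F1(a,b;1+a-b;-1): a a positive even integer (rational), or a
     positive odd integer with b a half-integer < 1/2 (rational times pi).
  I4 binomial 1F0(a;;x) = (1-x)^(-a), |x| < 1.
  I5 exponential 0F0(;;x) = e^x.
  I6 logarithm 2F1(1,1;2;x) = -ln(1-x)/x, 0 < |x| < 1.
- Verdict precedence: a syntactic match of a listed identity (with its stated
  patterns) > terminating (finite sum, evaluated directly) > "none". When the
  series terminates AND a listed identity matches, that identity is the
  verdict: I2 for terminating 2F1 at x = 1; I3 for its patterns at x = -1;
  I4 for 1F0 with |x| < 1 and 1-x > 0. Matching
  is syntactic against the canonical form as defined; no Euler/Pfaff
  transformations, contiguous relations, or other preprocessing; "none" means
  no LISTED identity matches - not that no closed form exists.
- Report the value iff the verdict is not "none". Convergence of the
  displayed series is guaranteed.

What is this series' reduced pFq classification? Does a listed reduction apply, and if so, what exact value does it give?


With C = 2/5: the canonical form is 1F2(-2; -1/2, 2; 1). Verdict: terminating (-2 upstairs). 3 nonzero terms in all; added directly. Hence: 14/15.

Key step: t_0 = 2/5 here, and the lower running product (prefactor 2/5) is a rising factorial.
Ratio: r(k) = 1 * (k-2) / [(k-1/2) (k+2) (k+1)] - rational in k, leading ratio 1; with t_0 = 2/5, classification follows.


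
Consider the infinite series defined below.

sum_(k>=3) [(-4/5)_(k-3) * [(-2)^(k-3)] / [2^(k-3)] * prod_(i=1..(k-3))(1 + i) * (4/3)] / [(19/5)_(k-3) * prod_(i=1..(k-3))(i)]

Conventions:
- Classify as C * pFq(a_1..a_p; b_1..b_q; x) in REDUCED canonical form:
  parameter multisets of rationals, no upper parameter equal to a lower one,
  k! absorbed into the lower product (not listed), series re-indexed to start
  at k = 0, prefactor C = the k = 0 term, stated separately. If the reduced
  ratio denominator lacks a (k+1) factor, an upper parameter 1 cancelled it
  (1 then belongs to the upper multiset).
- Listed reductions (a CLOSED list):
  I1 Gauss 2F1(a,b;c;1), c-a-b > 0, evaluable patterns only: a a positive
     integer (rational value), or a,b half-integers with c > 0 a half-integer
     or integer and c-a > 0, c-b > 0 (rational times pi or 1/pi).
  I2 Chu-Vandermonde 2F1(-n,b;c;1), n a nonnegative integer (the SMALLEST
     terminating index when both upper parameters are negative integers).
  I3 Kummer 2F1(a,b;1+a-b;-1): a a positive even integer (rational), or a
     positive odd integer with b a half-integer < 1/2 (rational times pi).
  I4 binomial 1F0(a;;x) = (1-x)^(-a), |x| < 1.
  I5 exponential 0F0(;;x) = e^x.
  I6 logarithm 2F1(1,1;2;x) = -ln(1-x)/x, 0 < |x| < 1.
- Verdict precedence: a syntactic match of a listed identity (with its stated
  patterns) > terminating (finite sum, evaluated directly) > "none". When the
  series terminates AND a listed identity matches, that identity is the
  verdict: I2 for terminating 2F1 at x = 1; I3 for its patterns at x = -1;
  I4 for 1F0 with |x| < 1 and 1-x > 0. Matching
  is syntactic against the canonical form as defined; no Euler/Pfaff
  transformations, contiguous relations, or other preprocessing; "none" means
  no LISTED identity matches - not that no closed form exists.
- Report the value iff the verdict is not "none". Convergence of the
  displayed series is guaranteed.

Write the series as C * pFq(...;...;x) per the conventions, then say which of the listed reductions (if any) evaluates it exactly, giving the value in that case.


Structural cue: x = (-1) and the product of the first k integers (C = 4/3) is k!.
Adjacent-term ratio: r(k) = (-1) * (k-4/5) (k+2) / [(k+19/5) (k+1)] - poly over poly, x = (-1) from leading terms; C = 4/3 at k = 0.

At argument -1: a 2F1 with upper {-4/5, 2}, lower {19/5}, scaled by C = 4/3. Verdict (x = -1): the Kummer evaluation I3 applies (x = -1; c = 19/5 equals 1+a-b for upper {-4/5, 2}: listed pattern). Value: 28/15.


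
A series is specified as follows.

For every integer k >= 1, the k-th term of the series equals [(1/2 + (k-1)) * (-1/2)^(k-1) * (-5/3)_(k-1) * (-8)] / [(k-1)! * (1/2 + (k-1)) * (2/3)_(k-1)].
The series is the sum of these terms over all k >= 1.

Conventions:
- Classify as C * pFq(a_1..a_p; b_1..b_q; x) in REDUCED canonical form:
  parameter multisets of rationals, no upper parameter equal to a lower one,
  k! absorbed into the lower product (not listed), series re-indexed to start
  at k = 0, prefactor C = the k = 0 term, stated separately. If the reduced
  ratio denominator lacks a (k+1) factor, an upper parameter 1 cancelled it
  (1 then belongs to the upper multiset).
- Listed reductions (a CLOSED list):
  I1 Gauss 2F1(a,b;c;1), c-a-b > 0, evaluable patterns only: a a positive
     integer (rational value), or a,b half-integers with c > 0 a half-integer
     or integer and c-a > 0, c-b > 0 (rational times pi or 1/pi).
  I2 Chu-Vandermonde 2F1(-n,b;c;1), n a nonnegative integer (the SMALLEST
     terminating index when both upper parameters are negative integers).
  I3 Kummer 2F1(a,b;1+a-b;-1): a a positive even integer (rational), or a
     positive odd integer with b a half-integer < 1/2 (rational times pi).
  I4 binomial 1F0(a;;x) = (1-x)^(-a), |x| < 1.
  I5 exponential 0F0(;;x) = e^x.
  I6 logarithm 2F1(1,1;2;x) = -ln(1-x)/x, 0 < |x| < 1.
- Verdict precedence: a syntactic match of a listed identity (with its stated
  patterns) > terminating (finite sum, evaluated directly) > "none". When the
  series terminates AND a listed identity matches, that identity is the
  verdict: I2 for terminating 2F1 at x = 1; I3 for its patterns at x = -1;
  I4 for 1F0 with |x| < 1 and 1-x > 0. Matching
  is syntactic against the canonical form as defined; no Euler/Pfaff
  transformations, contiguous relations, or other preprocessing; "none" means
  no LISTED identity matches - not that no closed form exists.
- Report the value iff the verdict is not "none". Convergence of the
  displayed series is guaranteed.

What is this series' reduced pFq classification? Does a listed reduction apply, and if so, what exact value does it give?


At argument -1/2: a 1F1 with upper {-5/3}, lower {2/3}, scaled by C = -8. Verdict: none. Every listed pattern misses the 1F1 form at -1/2, upper {-5/3}.

Structural cue: with t_0 = -8, k + 1/2 divides numerator and denominator alike; C = -8, x = -1/2 after cancelling.
Term ratio: r(k) = (-1/2) * (k-5/3) / [(k+2/3) (k+1)] - rational in k, leading ratio (-1/2); with t_0 = -8, classification follows.


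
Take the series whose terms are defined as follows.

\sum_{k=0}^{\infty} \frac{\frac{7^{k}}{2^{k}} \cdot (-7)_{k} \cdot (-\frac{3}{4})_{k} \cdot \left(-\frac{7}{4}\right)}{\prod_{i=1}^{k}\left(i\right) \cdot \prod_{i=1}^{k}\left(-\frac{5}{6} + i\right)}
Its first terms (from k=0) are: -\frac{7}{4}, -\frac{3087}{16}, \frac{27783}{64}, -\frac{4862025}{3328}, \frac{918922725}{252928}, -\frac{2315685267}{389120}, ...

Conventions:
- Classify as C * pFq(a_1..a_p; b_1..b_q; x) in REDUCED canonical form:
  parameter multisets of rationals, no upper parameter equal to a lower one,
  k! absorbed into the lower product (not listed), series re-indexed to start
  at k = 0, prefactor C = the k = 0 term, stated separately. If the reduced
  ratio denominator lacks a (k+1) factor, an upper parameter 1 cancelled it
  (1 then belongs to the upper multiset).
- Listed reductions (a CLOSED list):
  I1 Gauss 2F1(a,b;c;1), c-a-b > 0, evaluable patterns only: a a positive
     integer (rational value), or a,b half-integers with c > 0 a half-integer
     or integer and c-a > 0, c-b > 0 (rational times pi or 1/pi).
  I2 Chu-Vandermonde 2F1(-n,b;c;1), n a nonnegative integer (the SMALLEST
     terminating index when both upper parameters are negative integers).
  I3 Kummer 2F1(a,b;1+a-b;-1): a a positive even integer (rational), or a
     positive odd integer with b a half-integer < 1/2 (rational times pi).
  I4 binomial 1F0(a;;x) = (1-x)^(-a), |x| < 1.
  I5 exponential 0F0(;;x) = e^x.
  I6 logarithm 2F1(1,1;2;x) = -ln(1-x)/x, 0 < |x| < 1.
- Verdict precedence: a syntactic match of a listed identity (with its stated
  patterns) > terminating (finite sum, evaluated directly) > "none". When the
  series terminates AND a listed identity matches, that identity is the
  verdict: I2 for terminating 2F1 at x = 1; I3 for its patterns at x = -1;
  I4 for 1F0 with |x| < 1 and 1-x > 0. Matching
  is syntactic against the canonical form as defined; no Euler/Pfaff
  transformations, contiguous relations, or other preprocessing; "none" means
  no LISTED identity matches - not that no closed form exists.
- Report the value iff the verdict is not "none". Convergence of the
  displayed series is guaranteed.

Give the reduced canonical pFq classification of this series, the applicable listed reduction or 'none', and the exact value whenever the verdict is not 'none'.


Reduced: x = \frac{7}{2}, 2F1, upper = {-7, -\frac{3}{4}}, lower = {\frac{1}{6}}, C = -\frac{7}{4}. Verdict: terminating - upper -7 stops the sum at k = 7; the 8 terms are added exactly. Value: -\frac{24084222655787}{92834693120}.

Key step: from the first term -\frac{7}{4}: the product of the first k integers (C = -7/4) is k!.
Consecutive-term ratio: r(k) = \frac{7}{2} * (k-7) (k-\frac{3}{4}) / [(k+\frac{1}{6}) (k+1)] ; factor over Q: parameters, x = \frac{7}{2}, and C = -\frac{7}{4}.


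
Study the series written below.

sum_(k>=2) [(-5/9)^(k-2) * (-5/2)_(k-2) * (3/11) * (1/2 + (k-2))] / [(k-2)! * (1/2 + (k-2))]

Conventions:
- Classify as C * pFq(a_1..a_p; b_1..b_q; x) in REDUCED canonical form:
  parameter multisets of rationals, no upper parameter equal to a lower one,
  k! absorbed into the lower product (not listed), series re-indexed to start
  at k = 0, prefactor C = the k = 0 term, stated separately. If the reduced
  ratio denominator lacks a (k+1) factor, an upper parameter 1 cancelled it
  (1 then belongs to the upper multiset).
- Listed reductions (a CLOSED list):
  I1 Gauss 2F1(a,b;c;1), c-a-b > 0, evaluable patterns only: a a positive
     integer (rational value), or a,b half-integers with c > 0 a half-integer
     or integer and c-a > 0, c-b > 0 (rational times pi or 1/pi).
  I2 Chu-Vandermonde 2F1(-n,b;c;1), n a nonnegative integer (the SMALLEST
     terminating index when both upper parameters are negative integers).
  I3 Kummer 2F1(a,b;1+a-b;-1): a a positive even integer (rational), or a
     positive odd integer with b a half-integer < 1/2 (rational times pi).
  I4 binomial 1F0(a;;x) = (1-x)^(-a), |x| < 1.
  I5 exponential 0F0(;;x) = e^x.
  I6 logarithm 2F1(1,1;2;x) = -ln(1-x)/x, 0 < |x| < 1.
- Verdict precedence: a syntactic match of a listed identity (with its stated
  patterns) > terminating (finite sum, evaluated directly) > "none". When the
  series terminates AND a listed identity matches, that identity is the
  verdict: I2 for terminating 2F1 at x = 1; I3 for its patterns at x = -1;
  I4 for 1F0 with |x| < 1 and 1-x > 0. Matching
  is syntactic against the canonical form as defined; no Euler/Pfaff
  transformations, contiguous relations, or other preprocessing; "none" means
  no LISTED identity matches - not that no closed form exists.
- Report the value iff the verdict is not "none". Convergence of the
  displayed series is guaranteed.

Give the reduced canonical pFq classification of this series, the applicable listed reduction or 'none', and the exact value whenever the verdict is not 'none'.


The series (x = -5/9) is 1F0: upper {-5/2}, lower {-}, prefactor 3/11. Verdict (x = -5/9): the binomial series (I4) applies (the 1F0 binomial series: exponent 5/2, x = -5/9). Sum: (3/11) * (14/9)^(5/2).

Structural cue: from the first term 3/11: k + 1/2 divides numerator and denominator alike; prefactor 3/11 after cancelling.
Consecutive-term ratio: r(k) = (-5/9) * (k-5/2) / [(k+1)] - poly over poly, x = (-5/9) from leading terms; C = 3/11 at k = 0.


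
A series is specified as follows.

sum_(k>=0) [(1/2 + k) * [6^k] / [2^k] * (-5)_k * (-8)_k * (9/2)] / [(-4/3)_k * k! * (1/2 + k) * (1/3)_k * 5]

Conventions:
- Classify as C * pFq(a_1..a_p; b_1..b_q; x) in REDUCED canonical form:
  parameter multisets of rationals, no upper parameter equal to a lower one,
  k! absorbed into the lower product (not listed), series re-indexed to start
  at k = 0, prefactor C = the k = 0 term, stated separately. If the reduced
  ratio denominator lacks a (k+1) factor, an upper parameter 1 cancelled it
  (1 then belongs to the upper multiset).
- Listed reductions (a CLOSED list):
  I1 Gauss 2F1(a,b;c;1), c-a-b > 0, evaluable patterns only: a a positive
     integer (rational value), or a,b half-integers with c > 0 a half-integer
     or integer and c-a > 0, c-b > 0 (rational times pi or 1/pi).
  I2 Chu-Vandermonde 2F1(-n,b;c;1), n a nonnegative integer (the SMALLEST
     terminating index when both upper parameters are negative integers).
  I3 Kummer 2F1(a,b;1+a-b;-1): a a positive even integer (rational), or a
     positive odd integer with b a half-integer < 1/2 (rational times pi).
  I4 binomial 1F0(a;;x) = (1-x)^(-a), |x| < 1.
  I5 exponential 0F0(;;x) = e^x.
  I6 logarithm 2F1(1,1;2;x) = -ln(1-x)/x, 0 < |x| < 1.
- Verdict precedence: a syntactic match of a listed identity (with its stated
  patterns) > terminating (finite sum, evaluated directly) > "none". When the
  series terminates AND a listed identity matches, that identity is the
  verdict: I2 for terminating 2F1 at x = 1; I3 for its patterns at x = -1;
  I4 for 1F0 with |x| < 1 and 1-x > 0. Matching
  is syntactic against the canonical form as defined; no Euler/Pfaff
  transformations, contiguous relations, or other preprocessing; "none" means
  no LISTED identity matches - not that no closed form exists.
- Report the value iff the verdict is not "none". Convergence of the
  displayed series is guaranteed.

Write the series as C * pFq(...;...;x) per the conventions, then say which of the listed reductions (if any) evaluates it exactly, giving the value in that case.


Classification (C = 9/10): 2F2 with upper {-8, -5}, lower {-4/3, 1/3}, argument x = 3. Verdict: terminating - upper parameter -5 makes this a finite sum (last index 5), evaluated exactly. Exact value: 3752676279/5200.

First insight: t_0 being 9/10, the constant factors (prefactor 9/10) combine into one prefactor.
Adjacent-term ratio: r(k) = 3 * (k-8) (k-5) / [(k-4/3) (k+1/3) (k+1)] - rational in k. x = 3; t_0 = 9/10; negate the roots.


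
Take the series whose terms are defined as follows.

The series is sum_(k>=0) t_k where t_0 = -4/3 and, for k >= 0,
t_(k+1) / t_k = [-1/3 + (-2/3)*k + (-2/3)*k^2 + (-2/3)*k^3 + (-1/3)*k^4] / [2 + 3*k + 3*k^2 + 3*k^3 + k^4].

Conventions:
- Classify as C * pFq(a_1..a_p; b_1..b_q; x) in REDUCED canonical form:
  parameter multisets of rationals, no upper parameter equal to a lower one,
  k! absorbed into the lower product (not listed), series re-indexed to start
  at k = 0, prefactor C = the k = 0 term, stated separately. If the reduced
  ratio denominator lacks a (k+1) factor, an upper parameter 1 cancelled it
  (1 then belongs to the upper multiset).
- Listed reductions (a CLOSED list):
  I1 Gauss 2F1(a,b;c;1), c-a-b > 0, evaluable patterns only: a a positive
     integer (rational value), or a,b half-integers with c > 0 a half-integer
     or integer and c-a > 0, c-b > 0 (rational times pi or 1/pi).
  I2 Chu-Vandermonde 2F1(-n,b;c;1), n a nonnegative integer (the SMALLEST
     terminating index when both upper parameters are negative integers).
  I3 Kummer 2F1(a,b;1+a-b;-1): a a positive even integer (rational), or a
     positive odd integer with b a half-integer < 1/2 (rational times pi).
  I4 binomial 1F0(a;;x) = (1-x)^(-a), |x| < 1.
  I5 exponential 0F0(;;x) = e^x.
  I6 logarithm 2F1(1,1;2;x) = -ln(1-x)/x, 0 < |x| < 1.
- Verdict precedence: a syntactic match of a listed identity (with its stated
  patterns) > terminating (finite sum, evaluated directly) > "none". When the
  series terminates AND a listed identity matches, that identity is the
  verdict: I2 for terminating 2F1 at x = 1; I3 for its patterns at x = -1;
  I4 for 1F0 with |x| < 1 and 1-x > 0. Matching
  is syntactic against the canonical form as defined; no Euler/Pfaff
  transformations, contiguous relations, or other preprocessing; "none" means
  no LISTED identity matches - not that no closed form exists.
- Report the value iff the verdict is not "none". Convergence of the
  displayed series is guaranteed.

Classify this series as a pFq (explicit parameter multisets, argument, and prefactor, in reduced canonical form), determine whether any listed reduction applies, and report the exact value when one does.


Classification (C = -4/3): 2F1 with upper {1, 1}, lower {2}, argument x = -1/3. Verdict: the I6 logarithm reduction applies (the logarithm: parameters (1,1;2), x = -1/3). Exact value: (-4) * ln(4/3).

Key step: from the first term -4/3: roots of the ratio polynomials (C = -4/3) are the negated parameters.
Step ratio: r(k) = (-1/3) * (k+1) (k+1) / [(k+2) (k+1)] ; factor over Q: parameters, x = (-1/3), and C = -4/3.


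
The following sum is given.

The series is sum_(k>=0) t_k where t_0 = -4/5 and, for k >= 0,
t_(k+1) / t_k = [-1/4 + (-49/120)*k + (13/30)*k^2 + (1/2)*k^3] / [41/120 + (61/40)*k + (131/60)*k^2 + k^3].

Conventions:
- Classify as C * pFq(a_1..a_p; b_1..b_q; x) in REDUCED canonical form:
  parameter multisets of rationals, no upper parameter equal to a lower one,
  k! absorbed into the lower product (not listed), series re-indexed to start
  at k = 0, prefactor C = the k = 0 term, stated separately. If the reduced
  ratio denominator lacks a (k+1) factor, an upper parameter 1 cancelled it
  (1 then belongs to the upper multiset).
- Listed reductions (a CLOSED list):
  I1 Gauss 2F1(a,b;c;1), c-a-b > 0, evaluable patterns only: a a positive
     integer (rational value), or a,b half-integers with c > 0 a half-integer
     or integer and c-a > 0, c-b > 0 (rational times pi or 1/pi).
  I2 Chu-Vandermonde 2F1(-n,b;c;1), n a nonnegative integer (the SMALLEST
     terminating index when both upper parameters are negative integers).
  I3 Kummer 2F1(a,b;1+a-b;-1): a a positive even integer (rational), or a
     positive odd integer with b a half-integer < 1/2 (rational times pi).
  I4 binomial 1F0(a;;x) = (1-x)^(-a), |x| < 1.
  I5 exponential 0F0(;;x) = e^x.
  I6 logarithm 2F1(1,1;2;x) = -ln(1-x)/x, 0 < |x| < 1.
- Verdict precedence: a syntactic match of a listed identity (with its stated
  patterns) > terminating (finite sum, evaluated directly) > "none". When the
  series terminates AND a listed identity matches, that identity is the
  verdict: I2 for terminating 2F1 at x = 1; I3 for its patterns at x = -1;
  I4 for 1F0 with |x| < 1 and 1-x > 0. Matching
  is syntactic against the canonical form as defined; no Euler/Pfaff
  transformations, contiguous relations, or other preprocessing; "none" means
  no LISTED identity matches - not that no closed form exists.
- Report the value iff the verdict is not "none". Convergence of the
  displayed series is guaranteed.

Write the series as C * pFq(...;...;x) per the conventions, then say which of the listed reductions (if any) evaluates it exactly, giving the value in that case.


Prefactor -4/5, argument 1/2: 2F1 with upper {-5/6, 6/5} over lower {41/60}. Verdict: none. A 2F1 with upper {-5/6, 6/5} fits none of I1-I6 at x = 1/2; the sum runs forever.

Structural cue: from the first term -4/5: the ratio is unreduced: k + 1/2 divides both sides (C = -4/5, x = 1/2).
Term ratio: r(k) = (1/2) * (k-5/6) (k+6/5) / [(k+41/60) (k+1)] - rational in k, leading ratio (1/2); with t_0 = -4/5, classification follows.


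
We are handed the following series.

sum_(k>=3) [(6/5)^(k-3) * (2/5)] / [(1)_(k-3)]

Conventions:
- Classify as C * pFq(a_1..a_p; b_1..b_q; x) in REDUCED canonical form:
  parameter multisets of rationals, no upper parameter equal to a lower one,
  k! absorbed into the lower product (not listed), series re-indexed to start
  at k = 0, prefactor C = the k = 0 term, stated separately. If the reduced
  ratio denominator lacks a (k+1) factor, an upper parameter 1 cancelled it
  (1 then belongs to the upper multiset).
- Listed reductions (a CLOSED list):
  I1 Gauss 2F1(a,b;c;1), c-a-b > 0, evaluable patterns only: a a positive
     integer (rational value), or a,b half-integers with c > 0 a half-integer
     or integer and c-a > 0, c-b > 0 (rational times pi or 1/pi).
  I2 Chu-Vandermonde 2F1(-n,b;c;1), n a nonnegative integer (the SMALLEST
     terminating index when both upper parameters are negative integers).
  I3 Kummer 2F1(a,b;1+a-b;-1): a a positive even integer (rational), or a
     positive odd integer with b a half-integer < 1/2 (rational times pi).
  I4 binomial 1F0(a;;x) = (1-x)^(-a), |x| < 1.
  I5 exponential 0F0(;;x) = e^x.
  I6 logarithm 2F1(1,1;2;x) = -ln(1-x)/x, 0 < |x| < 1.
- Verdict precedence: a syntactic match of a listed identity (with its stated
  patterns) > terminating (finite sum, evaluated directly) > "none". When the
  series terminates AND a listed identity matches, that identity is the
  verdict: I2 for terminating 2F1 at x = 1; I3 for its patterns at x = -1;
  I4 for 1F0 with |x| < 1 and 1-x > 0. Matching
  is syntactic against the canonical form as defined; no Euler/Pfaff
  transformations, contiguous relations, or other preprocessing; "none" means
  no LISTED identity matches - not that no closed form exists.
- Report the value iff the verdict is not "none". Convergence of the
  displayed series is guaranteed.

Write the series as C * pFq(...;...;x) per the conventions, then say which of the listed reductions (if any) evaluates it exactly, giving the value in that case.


The series (x = 6/5) is 0F0: upper {-}, lower {-}, prefactor 2/5. Verdict: exponential (I5) applies (the 0F0 exponential series at x = 6/5). Exact value: (2/5) * e^(6/5).

Key step: x = (6/5) and (1)_k (prefactor 2/5) is k! itself.
Adjacent-term ratio: r(k) = (6/5) * 1 / [(k+1)] ; factor over Q: parameters, x = (6/5), and C = 2/5.


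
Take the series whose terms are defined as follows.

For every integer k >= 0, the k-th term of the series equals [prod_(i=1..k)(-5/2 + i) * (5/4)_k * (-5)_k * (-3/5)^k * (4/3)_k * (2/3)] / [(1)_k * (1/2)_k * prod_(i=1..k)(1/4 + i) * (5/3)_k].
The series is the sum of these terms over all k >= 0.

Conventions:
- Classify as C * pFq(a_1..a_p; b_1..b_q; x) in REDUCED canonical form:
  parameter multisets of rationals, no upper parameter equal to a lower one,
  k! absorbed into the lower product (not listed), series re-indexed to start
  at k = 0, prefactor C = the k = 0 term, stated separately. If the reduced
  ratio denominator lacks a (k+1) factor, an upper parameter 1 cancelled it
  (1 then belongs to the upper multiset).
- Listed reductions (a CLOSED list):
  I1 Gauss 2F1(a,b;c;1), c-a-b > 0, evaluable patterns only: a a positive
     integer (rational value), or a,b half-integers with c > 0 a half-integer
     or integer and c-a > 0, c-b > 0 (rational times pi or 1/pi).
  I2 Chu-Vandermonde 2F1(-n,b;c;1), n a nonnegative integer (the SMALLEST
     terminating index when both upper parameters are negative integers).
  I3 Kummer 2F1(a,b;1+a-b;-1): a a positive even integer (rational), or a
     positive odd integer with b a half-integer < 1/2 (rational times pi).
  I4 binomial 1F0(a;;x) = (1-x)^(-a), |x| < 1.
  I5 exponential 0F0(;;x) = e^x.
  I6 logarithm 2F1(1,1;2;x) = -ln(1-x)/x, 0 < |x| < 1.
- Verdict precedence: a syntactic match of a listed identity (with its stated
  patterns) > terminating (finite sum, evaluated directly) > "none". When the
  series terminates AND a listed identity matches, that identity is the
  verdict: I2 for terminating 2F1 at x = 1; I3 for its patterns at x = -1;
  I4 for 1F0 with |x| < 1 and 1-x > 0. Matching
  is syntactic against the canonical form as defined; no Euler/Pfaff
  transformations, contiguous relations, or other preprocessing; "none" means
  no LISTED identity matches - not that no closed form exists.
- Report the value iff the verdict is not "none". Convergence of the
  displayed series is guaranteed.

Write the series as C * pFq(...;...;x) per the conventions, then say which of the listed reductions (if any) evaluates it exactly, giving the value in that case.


Key step: x = (-3/5) and the lower running product (prefactor 2/3) is a rising factorial.
Adjacent-term ratio: r(k) = (-3/5) * (k-5) (k-3/2) (k+4/3) / [(k+1/2) (k+5/3) (k+1)] - rational in k, leading ratio (-3/5); with t_0 = 2/3, classification follows.

With C = 2/3: the canonical form is 3F2(-5, -3/2, 4/3; 1/2, 5/3; -3/5). Verdict: terminating (-5 upstairs). 6 nonzero terms in all; added directly. Exact value: -27572537/12271875.
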